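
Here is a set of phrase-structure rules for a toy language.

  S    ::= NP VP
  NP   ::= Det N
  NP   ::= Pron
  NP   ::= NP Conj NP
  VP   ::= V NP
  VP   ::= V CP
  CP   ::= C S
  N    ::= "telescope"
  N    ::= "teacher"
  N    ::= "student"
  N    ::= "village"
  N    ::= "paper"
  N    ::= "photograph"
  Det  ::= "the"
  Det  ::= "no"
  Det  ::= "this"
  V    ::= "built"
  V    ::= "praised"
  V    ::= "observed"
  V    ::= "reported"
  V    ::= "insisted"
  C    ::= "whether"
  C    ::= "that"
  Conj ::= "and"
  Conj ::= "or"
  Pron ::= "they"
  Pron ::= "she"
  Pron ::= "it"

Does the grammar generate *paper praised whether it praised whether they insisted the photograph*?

Ungrammatical

For S → NP VP, no prefix of the string parses as an NP.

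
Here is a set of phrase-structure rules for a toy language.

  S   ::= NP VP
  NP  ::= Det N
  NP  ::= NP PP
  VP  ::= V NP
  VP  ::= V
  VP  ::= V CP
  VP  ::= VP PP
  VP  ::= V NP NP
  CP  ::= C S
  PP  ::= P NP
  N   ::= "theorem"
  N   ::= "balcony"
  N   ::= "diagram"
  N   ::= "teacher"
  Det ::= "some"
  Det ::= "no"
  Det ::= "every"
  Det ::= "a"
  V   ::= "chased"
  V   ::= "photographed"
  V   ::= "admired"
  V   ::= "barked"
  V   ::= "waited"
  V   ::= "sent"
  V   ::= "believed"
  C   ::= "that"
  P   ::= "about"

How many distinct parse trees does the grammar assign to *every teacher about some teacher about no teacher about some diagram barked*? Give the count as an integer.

Two of the 5 distinct bracketings:
[S [NP [NP [Det every] [N teacher]] [PP [P about] [NP [NP [Det some] [N teacher]] [PP [P about] [NP [NP [Det no] [N teacher]] [PP [P about] [NP [Det some] [N diagram]]]]]]]] [VP [V barked]]]
[S [NP [NP [Det every] [N teacher]] [PP [P about] [NP [NP [NP [Det some] [N teacher]] [PP [P about] [NP [Det no] [N teacher]]]] [PP [P about] [NP [Det some] [N diagram]]]]]] [VP [V barked]]]
The trees differ in how a recursive rule is bracketed over the same span.

5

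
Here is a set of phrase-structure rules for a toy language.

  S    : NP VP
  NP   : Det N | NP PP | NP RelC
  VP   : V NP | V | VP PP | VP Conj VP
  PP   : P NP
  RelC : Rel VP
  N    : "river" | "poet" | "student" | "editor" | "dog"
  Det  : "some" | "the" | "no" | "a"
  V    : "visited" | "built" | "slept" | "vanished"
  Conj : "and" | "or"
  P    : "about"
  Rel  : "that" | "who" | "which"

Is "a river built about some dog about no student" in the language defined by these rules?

[S [NP [Det a] [N river]] [VP [VP [V built]] [PP [P about] [NP [NP [Det some] [N dog]] [PP [P about] [NP [Det no] [N student]]]]]]]
The bracketing above is licensed at every node by one of the given productions, with S at the root.

Grammatical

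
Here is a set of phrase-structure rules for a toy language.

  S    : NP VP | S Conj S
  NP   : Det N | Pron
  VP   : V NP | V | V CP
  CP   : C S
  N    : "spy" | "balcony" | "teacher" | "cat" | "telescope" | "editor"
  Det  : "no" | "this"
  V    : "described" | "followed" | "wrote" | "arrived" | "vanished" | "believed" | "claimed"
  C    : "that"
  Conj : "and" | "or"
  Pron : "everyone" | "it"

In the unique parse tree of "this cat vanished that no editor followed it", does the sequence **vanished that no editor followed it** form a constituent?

Yes

[S [NP [Det this] [N cat]] [VP [V vanished] [CP [C that] [S [NP [Det no] [N editor]] [VP [V followed] [NP [Pron it]]]]]]]
The words 'vanished that no editor followed it' are exhaustively dominated by a single VP node (built by VP → V CP), so they form a constituent.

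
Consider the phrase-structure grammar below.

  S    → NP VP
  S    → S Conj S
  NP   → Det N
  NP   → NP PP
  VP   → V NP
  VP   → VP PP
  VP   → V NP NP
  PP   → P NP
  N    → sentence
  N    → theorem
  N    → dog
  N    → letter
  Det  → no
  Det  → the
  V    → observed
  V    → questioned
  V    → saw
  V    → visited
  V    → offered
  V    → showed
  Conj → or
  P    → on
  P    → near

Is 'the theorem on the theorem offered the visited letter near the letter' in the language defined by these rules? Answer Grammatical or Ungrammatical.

Ungrammatical

A Det word can never sit immediately before a V word in any string this grammar generates, so the substring 'the visited' rules out a derivation.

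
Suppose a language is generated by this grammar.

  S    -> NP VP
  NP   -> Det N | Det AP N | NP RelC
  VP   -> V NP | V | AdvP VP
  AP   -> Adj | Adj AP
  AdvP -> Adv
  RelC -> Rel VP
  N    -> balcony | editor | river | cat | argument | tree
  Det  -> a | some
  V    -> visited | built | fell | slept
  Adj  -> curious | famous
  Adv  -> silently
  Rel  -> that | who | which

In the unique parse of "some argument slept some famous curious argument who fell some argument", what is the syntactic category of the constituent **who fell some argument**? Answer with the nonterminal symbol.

[S [NP [Det some] [N argument]] [VP [V slept] [NP [NP [Det some] [AP [Adj famous] [AP [Adj curious]]] [N argument]] [RelC [Rel who] [VP [V fell] [NP [Det some] [N argument]]]]]]]
The span 'who fell some argument' is the RelC node built by RelC → Rel VP.

RelC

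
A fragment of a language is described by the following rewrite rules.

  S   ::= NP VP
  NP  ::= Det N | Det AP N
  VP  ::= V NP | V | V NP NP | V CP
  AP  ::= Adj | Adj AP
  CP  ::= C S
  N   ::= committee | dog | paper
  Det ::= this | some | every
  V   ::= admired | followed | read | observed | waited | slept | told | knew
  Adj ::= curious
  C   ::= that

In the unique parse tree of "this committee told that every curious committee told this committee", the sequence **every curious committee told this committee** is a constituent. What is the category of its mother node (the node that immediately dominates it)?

CP

[S [NP [Det this] [N committee]] [VP [V told] [CP [C that] [S [NP [Det every] [AP [Adj curious]] [N committee]] [VP [V told] [NP [Det this] [N committee]]]]]]]
The span 'every curious committee told this committee' is the S node built by S → NP VP.
Its mother is the CP built by CP → C S.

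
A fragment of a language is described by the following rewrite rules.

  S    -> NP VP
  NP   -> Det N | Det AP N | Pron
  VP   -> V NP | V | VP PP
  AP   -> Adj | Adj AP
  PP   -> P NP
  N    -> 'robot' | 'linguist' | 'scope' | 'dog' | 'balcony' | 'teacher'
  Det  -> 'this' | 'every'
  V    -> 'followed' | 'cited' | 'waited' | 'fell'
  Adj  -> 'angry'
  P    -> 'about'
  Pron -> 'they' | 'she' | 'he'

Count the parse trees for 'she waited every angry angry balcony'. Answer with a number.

1

[S [NP [Pron she]] [VP [V waited] [NP [Det every] [AP [Adj angry] [AP [Adj angry]]] [N balcony]]]]
No rule offers an alternative attachment or grouping for any span, so this is the only derivation.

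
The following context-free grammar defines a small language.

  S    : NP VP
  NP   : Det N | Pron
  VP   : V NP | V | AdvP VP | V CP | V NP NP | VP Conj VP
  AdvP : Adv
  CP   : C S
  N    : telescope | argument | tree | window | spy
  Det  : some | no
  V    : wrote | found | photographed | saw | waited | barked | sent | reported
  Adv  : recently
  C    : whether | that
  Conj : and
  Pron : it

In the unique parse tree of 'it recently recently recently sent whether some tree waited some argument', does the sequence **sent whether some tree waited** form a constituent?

No

[S [NP [Pron it]] [VP [AdvP [Adv recently]] [VP [AdvP [Adv recently]] [VP [AdvP [Adv recently]] [VP [V sent] [CP [C whether] [S [NP [Det some] [N tree]] [VP [V waited] [NP [Det some] [N argument]]]]]]]]]]
The smallest constituent containing 'sent whether some tree waited' is the VP spanning 'sent whether some tree waited some argument'; no single node in the tree dominates exactly the given words.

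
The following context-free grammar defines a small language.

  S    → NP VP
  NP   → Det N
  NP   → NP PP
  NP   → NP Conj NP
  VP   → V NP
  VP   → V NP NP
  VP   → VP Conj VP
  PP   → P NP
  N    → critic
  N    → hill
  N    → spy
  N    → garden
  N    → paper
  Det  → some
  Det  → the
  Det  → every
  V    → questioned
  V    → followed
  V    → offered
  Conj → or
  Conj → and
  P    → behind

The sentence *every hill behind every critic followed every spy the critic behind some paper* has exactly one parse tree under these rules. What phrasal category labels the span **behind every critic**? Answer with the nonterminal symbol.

[S [NP [NP [Det every] [N hill]] [PP [P behind] [NP [Det every] [N critic]]]] [VP [V followed] [NP [Det every] [N spy]] [NP [NP [Det the] [N critic]] [PP [P behind] [NP [Det some] [N paper]]]]]]
The span 'behind every critic' is the PP node built by PP → P NP.

PP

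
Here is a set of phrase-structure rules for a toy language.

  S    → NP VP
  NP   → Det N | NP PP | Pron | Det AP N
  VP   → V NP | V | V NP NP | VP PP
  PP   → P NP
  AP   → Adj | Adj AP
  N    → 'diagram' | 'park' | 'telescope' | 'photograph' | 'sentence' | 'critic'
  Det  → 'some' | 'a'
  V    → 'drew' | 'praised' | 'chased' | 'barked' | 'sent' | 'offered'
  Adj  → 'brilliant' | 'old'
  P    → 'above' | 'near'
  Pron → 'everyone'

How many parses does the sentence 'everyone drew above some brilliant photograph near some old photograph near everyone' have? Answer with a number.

5

Two of the 5 distinct bracketings:
[S [NP [Pron everyone]] [VP [VP [V drew]] [PP [P above] [NP [NP [Det some] [AP [Adj brilliant]] [N photograph]] [PP [P near] [NP [NP [Det some] [AP [Adj old]] [N photograph]] [PP [P near] [NP [Pron everyone]]]]]]]]]
[S [NP [Pron everyone]] [VP [VP [V drew]] [PP [P above] [NP [NP [NP [Det some] [AP [Adj brilliant]] [N photograph]] [PP [P near] [NP [Det some] [AP [Adj old]] [N photograph]]]] [PP [P near] [NP [Pron everyone]]]]]]]
The trees differ in how a recursive rule is bracketed over the same span.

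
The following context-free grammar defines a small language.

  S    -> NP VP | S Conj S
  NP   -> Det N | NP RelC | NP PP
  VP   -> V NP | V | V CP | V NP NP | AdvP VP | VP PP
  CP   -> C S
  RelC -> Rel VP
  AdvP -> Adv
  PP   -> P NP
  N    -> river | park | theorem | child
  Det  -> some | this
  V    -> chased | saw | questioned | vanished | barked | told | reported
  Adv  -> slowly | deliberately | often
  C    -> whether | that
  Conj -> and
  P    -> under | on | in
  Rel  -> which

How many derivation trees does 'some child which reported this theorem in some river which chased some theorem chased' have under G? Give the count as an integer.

Two of the 9 distinct bracketings:
[S [NP [NP [Det some] [N child]] [RelC [Rel which] [VP [V reported] [NP [NP [NP [Det this] [N theorem]] [PP [P in] [NP [Det some] [N river]]]] [RelC [Rel which] [VP [V chased] [NP [Det some] [N theorem]]]]]]]] [VP [V chased]]]
[S [NP [NP [Det some] [N child]] [RelC [Rel which] [VP [V reported] [NP [NP [Det this] [N theorem]] [PP [P in] [NP [NP [Det some] [N river]] [RelC [Rel which] [VP [V chased] [NP [Det some] [N theorem]]]]]]]]]] [VP [V chased]]]
The trees differ in how a recursive rule is bracketed over the same span.

9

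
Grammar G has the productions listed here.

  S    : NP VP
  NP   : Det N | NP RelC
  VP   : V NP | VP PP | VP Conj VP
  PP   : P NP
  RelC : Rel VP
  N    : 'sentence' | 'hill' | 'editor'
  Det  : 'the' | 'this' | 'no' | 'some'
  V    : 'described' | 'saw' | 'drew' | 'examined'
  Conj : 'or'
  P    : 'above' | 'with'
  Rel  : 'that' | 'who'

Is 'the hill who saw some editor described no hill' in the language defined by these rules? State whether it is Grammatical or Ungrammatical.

S
  NP
    NP
      Det: the
      N: hill
    RelC
      Rel: who
      VP
        V: saw
        NP
          Det: some
          N: editor
  VP
    V: described
    NP
      Det: no
      N: hill
The bracketing above is licensed at every node by one of the given productions, with S at the root.

Grammatical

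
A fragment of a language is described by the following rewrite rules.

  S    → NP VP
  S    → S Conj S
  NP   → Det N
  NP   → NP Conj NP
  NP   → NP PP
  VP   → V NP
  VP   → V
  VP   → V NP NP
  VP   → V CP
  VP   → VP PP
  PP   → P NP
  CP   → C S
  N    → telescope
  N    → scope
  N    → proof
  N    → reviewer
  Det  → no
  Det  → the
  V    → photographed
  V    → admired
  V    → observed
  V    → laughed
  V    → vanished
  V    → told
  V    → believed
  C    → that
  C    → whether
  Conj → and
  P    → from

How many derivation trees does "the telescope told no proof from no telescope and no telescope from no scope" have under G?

Two of the 10 distinct bracketings:
[S [NP [Det the] [N telescope]] [VP [V told] [NP [NP [NP [Det no] [N proof]] [PP [P from] [NP [Det no] [N telescope]]]] [Conj and] [NP [NP [Det no] [N telescope]] [PP [P from] [NP [Det no] [N scope]]]]]]]
[S [NP [Det the] [N telescope]] [VP [V told] [NP [NP [Det no] [N proof]] [PP [P from] [NP [NP [Det no] [N telescope]] [Conj and] [NP [NP [Det no] [N telescope]] [PP [P from] [NP [Det no] [N scope]]]]]]]]]
The trees differ in how a recursive rule is bracketed over the same span.

10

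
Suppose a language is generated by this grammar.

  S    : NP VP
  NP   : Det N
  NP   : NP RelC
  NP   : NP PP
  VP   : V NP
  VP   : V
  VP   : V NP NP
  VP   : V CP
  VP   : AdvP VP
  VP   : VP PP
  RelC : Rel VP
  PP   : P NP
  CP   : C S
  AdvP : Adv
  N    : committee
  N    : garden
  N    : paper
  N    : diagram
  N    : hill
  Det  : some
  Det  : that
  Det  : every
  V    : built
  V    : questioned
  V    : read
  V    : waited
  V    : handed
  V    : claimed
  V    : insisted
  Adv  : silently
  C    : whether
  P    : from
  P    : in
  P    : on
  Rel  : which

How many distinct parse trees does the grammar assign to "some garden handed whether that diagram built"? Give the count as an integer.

1

[S [NP [Det some] [N garden]] [VP [V handed] [CP [C whether] [S [NP [Det that] [N diagram]] [VP [V built]]]]]]
No rule offers an alternative attachment or grouping for any span, so this is the only derivation.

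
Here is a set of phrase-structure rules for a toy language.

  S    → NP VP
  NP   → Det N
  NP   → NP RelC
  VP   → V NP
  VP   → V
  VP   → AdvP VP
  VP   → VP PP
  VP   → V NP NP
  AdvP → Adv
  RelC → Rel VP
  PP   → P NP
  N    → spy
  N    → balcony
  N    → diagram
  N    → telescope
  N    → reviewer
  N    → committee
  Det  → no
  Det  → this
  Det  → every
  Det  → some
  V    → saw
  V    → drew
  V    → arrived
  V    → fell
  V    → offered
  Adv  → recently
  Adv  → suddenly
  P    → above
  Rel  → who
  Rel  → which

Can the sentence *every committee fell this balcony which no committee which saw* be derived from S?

Ungrammatical

A Rel word can never sit immediately before a Det word in any string this grammar generates, so the substring 'which no' rules out a derivation.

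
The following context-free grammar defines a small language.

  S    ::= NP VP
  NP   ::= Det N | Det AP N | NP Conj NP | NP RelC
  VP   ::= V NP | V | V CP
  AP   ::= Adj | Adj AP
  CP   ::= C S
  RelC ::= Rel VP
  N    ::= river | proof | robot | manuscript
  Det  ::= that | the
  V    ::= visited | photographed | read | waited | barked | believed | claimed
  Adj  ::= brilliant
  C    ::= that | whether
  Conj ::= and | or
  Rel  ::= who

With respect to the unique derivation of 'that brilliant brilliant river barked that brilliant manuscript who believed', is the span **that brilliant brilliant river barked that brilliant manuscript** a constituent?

[S [NP [Det that] [AP [Adj brilliant] [AP [Adj brilliant]]] [N river]] [VP [V barked] [NP [NP [Det that] [AP [Adj brilliant]] [N manuscript]] [RelC [Rel who] [VP [V believed]]]]]]
The smallest constituent containing 'that brilliant brilliant river barked that brilliant manuscript' is the S spanning 'that brilliant brilliant river barked that brilliant manuscript who believed'; no single node in the tree dominates exactly the given words.

No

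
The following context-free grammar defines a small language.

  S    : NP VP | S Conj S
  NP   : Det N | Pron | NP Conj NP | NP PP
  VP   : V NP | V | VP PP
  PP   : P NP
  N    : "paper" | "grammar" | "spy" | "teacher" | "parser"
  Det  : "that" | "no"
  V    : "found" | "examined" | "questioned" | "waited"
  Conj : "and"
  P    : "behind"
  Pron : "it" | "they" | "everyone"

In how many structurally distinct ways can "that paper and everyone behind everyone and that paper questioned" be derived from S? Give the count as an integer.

Two of the 5 distinct bracketings:
[S [NP [NP [Det that] [N paper]] [Conj and] [NP [NP [NP [Pron everyone]] [PP [P behind] [NP [Pron everyone]]]] [Conj and] [NP [Det that] [N paper]]]] [VP [V questioned]]]
[S [NP [NP [Det that] [N paper]] [Conj and] [NP [NP [Pron everyone]] [PP [P behind] [NP [NP [Pron everyone]] [Conj and] [NP [Det that] [N paper]]]]]] [VP [V questioned]]]
The trees differ in how a recursive rule is bracketed over the same span.

5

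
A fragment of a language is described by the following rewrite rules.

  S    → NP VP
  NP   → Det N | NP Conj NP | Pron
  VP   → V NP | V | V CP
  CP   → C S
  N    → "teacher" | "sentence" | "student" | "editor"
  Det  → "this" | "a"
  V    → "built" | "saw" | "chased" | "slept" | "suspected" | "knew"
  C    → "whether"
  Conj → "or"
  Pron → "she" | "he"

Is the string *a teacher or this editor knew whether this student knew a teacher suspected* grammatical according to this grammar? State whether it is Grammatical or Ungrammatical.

For S → NP VP, every NP-prefix leaves a non-VP remainder: after 'a teacher' the remainder is not a VP; after 'a teacher or this editor' the remainder is not a VP.

Ungrammatical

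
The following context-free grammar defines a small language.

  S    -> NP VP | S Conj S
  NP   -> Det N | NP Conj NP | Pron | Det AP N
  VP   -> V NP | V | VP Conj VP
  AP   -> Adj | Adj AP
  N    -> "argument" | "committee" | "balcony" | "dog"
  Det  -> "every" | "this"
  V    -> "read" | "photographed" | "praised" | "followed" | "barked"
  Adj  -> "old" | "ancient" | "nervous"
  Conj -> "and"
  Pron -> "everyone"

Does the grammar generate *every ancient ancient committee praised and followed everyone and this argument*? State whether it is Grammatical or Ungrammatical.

S
  NP
    Det: every
    AP
      Adj: ancient
      AP
        Adj: ancient
    N: committee
  VP
    VP
      V: praised
    Conj: and
    VP
      V: followed
      NP
        NP
          Pron: everyone
        Conj: and
        NP
          Det: this
          N: argument
Every word is introduced by a lexical rule and the phrasal rules combine the resulting categories into a single S.

Grammatical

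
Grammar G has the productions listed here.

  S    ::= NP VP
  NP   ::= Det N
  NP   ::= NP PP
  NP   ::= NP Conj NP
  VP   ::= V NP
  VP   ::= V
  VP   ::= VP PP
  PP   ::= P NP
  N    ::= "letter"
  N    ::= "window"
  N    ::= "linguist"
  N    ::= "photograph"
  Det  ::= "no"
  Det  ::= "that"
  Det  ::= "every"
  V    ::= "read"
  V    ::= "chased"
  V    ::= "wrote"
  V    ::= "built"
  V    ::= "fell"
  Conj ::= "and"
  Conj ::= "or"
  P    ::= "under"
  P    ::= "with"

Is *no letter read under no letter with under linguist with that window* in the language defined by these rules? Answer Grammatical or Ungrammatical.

Ungrammatical

A P word can never sit immediately before a P word in any string this grammar generates, so the substring 'with under' rules out a derivation.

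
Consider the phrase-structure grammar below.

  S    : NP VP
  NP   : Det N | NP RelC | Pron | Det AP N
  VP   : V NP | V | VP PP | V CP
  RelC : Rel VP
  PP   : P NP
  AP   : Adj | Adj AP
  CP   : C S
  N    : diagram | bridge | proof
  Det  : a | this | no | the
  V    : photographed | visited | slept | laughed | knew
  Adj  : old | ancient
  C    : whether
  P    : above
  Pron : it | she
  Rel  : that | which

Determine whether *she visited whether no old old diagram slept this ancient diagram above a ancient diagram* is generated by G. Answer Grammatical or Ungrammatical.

Grammatical

[S [NP [Pron she]] [VP [VP [V visited] [CP [C whether] [S [NP [Det no] [AP [Adj old] [AP [Adj old]]] [N diagram]] [VP [V slept] [NP [Det this] [AP [Adj ancient]] [N diagram]]]]]] [PP [P above] [NP [Det a] [AP [Adj ancient]] [N diagram]]]]]
Each bracket corresponds to one application of a listed rule, so the string is derivable from S.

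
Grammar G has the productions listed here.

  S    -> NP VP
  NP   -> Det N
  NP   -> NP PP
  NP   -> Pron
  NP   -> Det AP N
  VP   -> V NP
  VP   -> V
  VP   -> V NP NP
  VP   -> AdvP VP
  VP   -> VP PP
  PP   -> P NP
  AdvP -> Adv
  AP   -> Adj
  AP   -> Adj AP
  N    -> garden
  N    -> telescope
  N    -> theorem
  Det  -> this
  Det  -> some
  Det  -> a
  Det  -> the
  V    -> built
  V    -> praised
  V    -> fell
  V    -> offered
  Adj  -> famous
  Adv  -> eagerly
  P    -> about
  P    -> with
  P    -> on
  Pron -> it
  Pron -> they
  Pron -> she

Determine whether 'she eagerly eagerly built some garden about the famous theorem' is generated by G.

Grammatical

S
  NP
    Pron: she
  VP
    AdvP
      Adv: eagerly
    VP
      AdvP
        Adv: eagerly
      VP
        V: built
        NP
          NP
            Det: some
            N: garden
          PP
            P: about
            NP
              Det: the
              AP
                Adj: famous
              N: theorem
Each bracket corresponds to one application of a listed rule, so the string is derivable from S.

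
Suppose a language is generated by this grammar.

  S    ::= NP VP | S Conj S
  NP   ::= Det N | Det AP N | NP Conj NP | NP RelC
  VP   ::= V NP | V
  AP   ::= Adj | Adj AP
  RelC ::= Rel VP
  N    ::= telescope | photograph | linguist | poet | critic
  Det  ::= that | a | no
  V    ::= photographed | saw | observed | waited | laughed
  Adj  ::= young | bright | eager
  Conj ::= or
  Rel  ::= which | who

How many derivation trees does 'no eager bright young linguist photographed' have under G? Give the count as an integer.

1

[S [NP [Det no] [AP [Adj eager] [AP [Adj bright] [AP [Adj young]]]] [N linguist]] [VP [V photographed]]]
No rule offers an alternative attachment or grouping for any span, so this is the only derivation.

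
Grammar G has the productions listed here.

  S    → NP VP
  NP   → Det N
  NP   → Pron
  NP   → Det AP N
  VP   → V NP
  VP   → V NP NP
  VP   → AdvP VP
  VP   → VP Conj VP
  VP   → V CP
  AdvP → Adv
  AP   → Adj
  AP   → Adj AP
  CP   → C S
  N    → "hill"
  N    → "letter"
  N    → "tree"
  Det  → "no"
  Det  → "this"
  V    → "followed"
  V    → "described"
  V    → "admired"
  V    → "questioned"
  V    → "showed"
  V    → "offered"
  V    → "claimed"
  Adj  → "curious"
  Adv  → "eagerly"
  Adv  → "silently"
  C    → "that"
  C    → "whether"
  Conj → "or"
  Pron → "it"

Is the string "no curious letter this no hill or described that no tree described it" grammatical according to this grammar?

Ungrammatical

A Det word can never sit immediately before a Det word in any string this grammar generates, so the substring 'this no' rules out a derivation.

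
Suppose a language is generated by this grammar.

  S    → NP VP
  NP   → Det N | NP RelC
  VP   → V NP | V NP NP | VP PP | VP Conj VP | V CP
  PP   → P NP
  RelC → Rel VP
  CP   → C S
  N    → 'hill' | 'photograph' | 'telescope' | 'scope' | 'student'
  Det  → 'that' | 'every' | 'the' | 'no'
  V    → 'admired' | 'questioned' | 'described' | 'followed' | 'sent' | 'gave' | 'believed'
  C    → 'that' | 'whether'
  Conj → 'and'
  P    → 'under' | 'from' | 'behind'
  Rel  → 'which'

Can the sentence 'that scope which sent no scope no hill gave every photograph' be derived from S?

S
  NP
    NP
      Det: that
      N: scope
    RelC
      Rel: which
      VP
        V: sent
        NP
          Det: no
          N: scope
        NP
          Det: no
          N: hill
  VP
    V: gave
    NP
      Det: every
      N: photograph
Every word is introduced by a lexical rule and the phrasal rules combine the resulting categories into a single S.

Grammatical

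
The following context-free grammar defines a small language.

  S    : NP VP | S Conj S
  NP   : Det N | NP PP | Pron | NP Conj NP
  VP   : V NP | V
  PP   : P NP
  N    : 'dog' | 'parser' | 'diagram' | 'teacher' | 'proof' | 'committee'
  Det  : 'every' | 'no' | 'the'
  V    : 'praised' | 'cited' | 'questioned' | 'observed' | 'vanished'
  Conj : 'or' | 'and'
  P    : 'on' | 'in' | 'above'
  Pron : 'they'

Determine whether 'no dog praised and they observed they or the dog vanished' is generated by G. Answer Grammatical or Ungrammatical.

Grammatical

[S [S [NP [Det no] [N dog]] [VP [V praised]]] [Conj and] [S [S [NP [Pron they]] [VP [V observed] [NP [Pron they]]]] [Conj or] [S [NP [Det the] [N dog]] [VP [V vanished]]]]]
Each bracket corresponds to one application of a listed rule, so the string is derivable from S.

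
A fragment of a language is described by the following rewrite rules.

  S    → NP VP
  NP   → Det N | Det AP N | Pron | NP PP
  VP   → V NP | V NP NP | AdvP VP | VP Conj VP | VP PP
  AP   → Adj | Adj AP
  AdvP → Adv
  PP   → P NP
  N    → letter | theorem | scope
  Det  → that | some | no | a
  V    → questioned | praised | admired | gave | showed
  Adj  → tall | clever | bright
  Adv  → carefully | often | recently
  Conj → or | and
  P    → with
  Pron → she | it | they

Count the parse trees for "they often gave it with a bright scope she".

[S [NP [Pron they]] [VP [AdvP [Adv often]] [VP [V gave] [NP [NP [Pron it]] [PP [P with] [NP [Det a] [AP [Adj bright]] [N scope]]]] [NP [Pron she]]]]]
No rule offers an alternative attachment or grouping for any span, so this is the only derivation.

1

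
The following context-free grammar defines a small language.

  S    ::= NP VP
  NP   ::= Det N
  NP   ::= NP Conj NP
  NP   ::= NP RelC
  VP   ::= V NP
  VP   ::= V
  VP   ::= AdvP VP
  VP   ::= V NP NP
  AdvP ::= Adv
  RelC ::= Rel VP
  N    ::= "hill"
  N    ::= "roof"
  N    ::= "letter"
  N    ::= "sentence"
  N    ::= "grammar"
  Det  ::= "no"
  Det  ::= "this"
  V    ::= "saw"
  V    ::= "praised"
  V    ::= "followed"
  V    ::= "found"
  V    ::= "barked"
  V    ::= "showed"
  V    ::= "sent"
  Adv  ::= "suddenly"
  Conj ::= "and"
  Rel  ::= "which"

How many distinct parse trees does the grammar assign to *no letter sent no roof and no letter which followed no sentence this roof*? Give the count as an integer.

Two of the 4 distinct bracketings:
[S [NP [Det no] [N letter]] [VP [V sent] [NP [NP [Det no] [N roof]] [Conj and] [NP [NP [Det no] [N letter]] [RelC [Rel which] [VP [V followed] [NP [Det no] [N sentence]] [NP [Det this] [N roof]]]]]]]]
[S [NP [Det no] [N letter]] [VP [V sent] [NP [NP [NP [Det no] [N roof]] [Conj and] [NP [Det no] [N letter]]] [RelC [Rel which] [VP [V followed] [NP [Det no] [N sentence]] [NP [Det this] [N roof]]]]]]]
The trees differ in how a recursive rule is bracketed over the same span.

4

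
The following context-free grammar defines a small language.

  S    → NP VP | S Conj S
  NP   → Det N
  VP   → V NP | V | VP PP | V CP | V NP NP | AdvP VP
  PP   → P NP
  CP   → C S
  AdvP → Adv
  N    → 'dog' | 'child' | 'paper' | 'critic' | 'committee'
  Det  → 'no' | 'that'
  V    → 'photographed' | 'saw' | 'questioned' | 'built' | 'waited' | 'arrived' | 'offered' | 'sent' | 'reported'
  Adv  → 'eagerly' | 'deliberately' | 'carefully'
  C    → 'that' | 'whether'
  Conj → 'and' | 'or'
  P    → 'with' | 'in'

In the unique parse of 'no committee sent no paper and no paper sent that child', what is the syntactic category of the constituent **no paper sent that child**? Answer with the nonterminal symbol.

S
  S
    NP
      Det: no
      N: committee
    VP
      V: sent
      NP
        Det: no
        N: paper
  Conj: and
  S
    NP
      Det: no
      N: paper
    VP
      V: sent
      NP
        Det: that
        N: child
The span 'no paper sent that child' is the S node built by S → NP VP.

S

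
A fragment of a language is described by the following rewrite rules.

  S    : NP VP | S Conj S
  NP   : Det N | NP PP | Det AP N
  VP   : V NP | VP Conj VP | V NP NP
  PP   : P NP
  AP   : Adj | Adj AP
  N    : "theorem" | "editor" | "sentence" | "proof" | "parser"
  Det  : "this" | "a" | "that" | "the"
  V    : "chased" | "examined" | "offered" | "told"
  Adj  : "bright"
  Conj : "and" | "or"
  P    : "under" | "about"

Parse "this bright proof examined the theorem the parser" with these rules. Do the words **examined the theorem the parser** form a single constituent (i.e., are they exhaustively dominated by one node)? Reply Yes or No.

Yes

[S [NP [Det this] [AP [Adj bright]] [N proof]] [VP [V examined] [NP [Det the] [N theorem]] [NP [Det the] [N parser]]]]
The words 'examined the theorem the parser' are exhaustively dominated by a single VP node (built by VP → V NP NP), so they form a constituent.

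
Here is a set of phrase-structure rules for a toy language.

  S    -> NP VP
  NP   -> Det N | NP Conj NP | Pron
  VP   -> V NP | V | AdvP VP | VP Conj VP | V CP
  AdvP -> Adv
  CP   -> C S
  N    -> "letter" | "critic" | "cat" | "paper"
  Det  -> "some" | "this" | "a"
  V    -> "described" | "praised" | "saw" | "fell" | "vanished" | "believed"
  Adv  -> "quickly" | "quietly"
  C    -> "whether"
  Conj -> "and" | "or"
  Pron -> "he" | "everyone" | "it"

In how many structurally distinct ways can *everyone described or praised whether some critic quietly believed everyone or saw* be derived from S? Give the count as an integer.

4

Two of the 4 distinct bracketings:
[S [NP [Pron everyone]] [VP [VP [V described]] [Conj or] [VP [VP [V praised] [CP [C whether] [S [NP [Det some] [N critic]] [VP [AdvP [Adv quietly]] [VP [V believed] [NP [Pron everyone]]]]]]] [Conj or] [VP [V saw]]]]]
[S [NP [Pron everyone]] [VP [VP [V described]] [Conj or] [VP [V praised] [CP [C whether] [S [NP [Det some] [N critic]] [VP [AdvP [Adv quietly]] [VP [VP [V believed] [NP [Pron everyone]]] [Conj or] [VP [V saw]]]]]]]]]
The trees differ in how a recursive rule is bracketed over the same span.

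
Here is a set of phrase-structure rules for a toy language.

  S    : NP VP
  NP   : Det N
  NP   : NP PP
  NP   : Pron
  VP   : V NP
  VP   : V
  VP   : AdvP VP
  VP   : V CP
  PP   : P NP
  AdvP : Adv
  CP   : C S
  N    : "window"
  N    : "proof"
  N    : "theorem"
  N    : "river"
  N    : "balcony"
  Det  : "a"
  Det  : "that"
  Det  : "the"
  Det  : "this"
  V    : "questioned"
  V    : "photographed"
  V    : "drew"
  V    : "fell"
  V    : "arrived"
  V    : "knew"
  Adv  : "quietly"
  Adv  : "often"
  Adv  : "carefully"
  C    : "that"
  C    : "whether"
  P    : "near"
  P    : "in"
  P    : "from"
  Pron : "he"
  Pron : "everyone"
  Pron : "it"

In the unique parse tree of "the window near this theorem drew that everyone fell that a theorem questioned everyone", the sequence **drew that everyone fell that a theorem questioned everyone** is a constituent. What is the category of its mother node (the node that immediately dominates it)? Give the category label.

S

[S [NP [NP [Det the] [N window]] [PP [P near] [NP [Det this] [N theorem]]]] [VP [V drew] [CP [C that] [S [NP [Pron everyone]] [VP [V fell] [CP [C that] [S [NP [Det a] [N theorem]] [VP [V questioned] [NP [Pron everyone]]]]]]]]]]
The span 'drew that everyone fell that a theorem questioned everyone' is the VP node built by VP → V CP.
Its mother is the S built by S → NP VP.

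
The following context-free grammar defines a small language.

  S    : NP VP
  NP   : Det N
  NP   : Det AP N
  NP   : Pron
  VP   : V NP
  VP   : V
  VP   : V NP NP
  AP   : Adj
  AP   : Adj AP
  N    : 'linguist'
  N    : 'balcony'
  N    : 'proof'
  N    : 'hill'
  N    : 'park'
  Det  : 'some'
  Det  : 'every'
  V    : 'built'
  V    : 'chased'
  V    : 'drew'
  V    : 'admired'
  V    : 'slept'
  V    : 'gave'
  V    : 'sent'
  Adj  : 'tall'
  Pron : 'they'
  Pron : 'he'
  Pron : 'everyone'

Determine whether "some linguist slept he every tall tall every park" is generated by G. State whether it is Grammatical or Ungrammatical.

An Adj word can never sit immediately before a Det word in any string this grammar generates, so the substring 'tall every' rules out a derivation.

Ungrammatical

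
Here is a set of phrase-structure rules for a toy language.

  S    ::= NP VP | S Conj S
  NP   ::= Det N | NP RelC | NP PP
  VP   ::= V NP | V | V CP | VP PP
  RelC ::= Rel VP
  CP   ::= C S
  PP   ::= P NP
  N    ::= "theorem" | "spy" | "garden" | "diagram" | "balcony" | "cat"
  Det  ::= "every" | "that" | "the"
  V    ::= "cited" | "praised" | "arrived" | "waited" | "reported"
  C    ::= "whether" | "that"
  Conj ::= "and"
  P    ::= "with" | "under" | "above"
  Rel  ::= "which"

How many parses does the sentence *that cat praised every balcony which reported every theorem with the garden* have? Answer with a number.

Two of the 4 distinct bracketings:
[S [NP [Det that] [N cat]] [VP [V praised] [NP [NP [Det every] [N balcony]] [RelC [Rel which] [VP [V reported] [NP [NP [Det every] [N theorem]] [PP [P with] [NP [Det the] [N garden]]]]]]]]]
[S [NP [Det that] [N cat]] [VP [V praised] [NP [NP [Det every] [N balcony]] [RelC [Rel which] [VP [VP [V reported] [NP [Det every] [N theorem]]] [PP [P with] [NP [Det the] [N garden]]]]]]]]
The difference turns on whether NP → NP PP is used at the relevant span, versus an alternative expansion of NP.

4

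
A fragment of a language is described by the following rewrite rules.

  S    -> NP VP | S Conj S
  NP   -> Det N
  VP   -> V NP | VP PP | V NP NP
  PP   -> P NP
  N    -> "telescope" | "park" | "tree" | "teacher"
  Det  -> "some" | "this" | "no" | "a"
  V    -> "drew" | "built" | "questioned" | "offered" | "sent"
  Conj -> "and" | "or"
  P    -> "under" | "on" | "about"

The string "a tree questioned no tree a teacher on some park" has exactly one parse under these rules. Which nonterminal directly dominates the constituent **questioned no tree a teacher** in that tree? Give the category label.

VP

S
  NP
    Det: a
    N: tree
  VP
    VP
      V: questioned
      NP
        Det: no
        N: tree
      NP
        Det: a
        N: teacher
    PP
      P: on
      NP
        Det: some
        N: park
The span 'questioned no tree a teacher' is the VP node built by VP → V NP NP.
Its mother is the VP built by VP → VP PP.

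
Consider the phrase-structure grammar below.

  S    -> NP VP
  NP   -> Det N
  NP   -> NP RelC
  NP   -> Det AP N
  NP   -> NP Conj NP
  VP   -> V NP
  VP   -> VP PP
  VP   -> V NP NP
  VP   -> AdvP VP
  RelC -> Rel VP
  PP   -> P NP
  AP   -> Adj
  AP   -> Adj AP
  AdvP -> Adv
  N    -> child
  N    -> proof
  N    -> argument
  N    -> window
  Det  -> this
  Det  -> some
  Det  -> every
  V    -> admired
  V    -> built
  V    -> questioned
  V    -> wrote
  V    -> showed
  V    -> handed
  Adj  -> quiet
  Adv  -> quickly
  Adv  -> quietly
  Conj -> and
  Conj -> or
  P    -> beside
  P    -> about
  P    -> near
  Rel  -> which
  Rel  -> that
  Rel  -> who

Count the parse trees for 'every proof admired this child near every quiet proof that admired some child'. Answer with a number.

1

[S [NP [Det every] [N proof]] [VP [VP [V admired] [NP [Det this] [N child]]] [PP [P near] [NP [NP [Det every] [AP [Adj quiet]] [N proof]] [RelC [Rel that] [VP [V admired] [NP [Det some] [N child]]]]]]]]
No rule offers an alternative attachment or grouping for any span, so this is the only derivation.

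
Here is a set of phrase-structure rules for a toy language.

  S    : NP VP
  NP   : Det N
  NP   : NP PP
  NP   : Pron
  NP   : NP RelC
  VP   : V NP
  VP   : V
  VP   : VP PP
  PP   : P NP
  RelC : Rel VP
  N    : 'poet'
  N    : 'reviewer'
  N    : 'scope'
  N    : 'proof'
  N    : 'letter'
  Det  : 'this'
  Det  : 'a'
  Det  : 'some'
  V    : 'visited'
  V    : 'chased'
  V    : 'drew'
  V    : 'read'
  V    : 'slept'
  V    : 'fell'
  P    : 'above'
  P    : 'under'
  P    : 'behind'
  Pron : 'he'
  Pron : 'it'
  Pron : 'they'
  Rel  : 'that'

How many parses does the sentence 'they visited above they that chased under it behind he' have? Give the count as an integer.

9

Two of the 9 distinct bracketings:
[S [NP [Pron they]] [VP [VP [V visited]] [PP [P above] [NP [NP [NP [Pron they]] [RelC [Rel that] [VP [V chased]]]] [PP [P under] [NP [NP [Pron it]] [PP [P behind] [NP [Pron he]]]]]]]]]
[S [NP [Pron they]] [VP [VP [V visited]] [PP [P above] [NP [NP [NP [NP [Pron they]] [RelC [Rel that] [VP [V chased]]]] [PP [P under] [NP [Pron it]]]] [PP [P behind] [NP [Pron he]]]]]]]
The trees differ in how a recursive rule is bracketed over the same span.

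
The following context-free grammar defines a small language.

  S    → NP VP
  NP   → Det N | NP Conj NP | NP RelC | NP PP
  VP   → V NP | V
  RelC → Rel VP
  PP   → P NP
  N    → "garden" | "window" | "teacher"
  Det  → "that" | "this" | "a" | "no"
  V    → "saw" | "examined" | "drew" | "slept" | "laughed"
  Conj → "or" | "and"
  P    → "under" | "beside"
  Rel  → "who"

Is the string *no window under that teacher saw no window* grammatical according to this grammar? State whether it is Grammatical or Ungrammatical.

Grammatical

[S [NP [NP [Det no] [N window]] [PP [P under] [NP [Det that] [N teacher]]]] [VP [V saw] [NP [Det no] [N window]]]]
Each bracket corresponds to one application of a listed rule, so the string is derivable from S.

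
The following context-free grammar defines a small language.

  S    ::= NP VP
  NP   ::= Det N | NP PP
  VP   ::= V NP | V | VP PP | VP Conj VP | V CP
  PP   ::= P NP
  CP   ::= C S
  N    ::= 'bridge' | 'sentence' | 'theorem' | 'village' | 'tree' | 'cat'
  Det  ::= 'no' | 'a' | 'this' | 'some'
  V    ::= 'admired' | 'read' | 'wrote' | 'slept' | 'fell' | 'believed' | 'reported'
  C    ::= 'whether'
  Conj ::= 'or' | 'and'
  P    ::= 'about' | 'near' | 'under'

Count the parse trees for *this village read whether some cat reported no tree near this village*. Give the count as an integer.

3

Two of the 3 distinct bracketings:
[S [NP [Det this] [N village]] [VP [VP [V read] [CP [C whether] [S [NP [Det some] [N cat]] [VP [V reported] [NP [Det no] [N tree]]]]]] [PP [P near] [NP [Det this] [N village]]]]]
[S [NP [Det this] [N village]] [VP [V read] [CP [C whether] [S [NP [Det some] [N cat]] [VP [V reported] [NP [NP [Det no] [N tree]] [PP [P near] [NP [Det this] [N village]]]]]]]]]
The difference turns on whether NP → NP PP is used at the relevant span, versus an alternative expansion of NP.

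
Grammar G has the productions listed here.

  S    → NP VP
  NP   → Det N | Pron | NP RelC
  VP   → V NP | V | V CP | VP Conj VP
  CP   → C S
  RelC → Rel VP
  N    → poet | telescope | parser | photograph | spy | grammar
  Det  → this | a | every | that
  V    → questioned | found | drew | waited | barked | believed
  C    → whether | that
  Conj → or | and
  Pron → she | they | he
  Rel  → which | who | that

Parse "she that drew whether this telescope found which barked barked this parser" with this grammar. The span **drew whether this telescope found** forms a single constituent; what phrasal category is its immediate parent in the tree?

RelC

S
  NP
    NP
      NP
        Pron: she
      RelC
        Rel: that
        VP
          V: drew
          CP
            C: whether
            S
              NP
                Det: this
                N: telescope
              VP
                V: found
    RelC
      Rel: which
      VP
        V: barked
  VP
    V: barked
    NP
      Det: this
      N: parser
The span 'drew whether this telescope found' is the VP node built by VP → V CP.
Its mother is the RelC built by RelC → Rel VP.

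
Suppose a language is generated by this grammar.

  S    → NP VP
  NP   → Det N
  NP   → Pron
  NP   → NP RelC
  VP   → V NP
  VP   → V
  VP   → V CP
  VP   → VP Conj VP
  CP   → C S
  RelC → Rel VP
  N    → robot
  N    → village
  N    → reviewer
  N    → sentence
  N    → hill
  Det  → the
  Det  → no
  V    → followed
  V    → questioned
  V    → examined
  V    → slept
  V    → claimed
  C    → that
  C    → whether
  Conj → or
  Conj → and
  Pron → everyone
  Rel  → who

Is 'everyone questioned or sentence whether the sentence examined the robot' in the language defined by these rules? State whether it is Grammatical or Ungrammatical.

Ungrammatical

A Conj word can never sit immediately before an N word in any string this grammar generates, so the substring 'or sentence' rules out a derivation.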